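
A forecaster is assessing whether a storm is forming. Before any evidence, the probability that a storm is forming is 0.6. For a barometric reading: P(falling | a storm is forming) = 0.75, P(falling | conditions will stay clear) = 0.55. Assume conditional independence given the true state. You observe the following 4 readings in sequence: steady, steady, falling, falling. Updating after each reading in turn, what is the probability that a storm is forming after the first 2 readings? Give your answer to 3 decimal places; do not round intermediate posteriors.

0.316

After 'steady': P(storm) = 0.25·0.6000 / (0.25·0.6000 + 0.45·0.4000) ≈ 0.4545
After 'steady': P(storm) = 0.25·0.4545 / (0.25·0.4545 + 0.45·0.5455) ≈ 0.3165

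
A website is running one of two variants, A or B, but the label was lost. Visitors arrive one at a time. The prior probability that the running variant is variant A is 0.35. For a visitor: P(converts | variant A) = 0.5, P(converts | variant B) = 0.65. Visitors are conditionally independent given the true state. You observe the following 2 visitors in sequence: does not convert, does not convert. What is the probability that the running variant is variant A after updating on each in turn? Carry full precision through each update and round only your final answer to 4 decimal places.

After 'does not convert': P(A) = 0.5·0.3500 / (0.5·0.3500 + 0.35·0.6500) ≈ 0.4348
After 'does not convert': P(A) = 0.5·0.4348 / (0.5·0.4348 + 0.35·0.5652) ≈ 0.5236

0.5236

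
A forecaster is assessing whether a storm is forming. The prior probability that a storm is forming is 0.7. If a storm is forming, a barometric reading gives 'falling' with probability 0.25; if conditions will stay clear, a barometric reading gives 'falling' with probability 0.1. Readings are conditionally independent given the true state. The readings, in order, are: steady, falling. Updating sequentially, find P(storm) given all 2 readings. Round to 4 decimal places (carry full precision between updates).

After 'steady': P(storm) = 0.75·0.7000 / (0.75·0.7000 + 0.9·0.3000) ≈ 0.6604
After 'falling': P(storm) = 0.25·0.6604 / (0.25·0.6604 + 0.1·0.3396) ≈ 0.8294

0.8294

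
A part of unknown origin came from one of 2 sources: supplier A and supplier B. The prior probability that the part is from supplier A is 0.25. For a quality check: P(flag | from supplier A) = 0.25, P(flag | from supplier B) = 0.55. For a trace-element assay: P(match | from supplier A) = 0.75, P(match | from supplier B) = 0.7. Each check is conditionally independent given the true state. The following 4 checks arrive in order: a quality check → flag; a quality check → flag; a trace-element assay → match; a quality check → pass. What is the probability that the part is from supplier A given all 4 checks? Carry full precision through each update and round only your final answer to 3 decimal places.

0.110

After a quality check='flag': P(supplier A) = 0.25·0.2500 / (0.25·0.2500 + 0.55·0.7500) ≈ 0.1316
After a quality check='flag': P(supplier A) = 0.25·0.1316 / (0.25·0.1316 + 0.55·0.8684) ≈ 0.0644
After a trace-element assay='match': P(supplier A) = 0.75·0.0644 / (0.75·0.0644 + 0.7·0.9356) ≈ 0.0687
After a quality check='pass': P(supplier A) = 0.75·0.0687 / (0.75·0.0687 + 0.45·0.9313) ≈ 0.1095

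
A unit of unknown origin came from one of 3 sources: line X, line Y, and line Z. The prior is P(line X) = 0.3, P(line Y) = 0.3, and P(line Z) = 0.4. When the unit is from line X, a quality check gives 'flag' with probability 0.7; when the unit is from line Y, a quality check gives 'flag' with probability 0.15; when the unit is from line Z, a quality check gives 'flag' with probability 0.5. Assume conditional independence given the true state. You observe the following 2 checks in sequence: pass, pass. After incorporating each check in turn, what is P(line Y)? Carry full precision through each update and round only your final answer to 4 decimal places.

0.6305

After 'pass': normaliser = 0.3·0.3000 + 0.85·0.3000 + 0.5·0.4000; P(line X) ≈ 0.1651, P(line Y) ≈ 0.4679, P(line Z) ≈ 0.3670
After 'pass': normaliser = 0.3·0.1651 + 0.85·0.4679 + 0.5·0.3670; P(line X) ≈ 0.0785, P(line Y) ≈ 0.6305, P(line Z) ≈ 0.2909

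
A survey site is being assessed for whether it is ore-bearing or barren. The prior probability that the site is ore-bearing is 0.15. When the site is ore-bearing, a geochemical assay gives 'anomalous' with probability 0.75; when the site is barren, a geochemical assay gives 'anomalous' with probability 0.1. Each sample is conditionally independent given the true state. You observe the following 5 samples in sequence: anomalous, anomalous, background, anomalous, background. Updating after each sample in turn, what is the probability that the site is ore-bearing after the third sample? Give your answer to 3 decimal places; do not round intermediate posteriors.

Apply Bayes' rule sequentially, carrying P(ore) forward.
After 'anomalous': P(ore) = 0.75·0.1500 / (0.75·0.1500 + 0.1·0.8500) ≈ 0.5696
After 'anomalous': P(ore) = 0.75·0.5696 / (0.75·0.5696 + 0.1·0.4304) ≈ 0.9085
After 'background': P(ore) = 0.25·0.9085 / (0.25·0.9085 + 0.9·0.0915) ≈ 0.7339

0.734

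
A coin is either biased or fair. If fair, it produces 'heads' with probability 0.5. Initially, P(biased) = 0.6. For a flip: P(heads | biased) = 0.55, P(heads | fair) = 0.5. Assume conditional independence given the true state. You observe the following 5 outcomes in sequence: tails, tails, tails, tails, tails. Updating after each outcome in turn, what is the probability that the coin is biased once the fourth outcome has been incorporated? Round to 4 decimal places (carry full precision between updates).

0.4960

After 'tails': P(biased) = 0.45·0.6000 / (0.45·0.6000 + 0.5·0.4000) ≈ 0.5745
After 'tails': P(biased) = 0.45·0.5745 / (0.45·0.5745 + 0.5·0.4255) ≈ 0.5485
After 'tails': P(biased) = 0.45·0.5485 / (0.45·0.5485 + 0.5·0.4515) ≈ 0.5223
After 'tails': P(biased) = 0.45·0.5223 / (0.45·0.5223 + 0.5·0.4777) ≈ 0.4960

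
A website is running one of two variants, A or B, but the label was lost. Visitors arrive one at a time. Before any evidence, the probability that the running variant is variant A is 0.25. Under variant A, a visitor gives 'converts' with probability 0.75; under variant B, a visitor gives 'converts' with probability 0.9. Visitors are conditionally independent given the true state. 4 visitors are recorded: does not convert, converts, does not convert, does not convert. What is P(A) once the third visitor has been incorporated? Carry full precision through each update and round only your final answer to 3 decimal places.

0.635

Apply Bayes' rule sequentially, carrying P(A) forward.
After 'does not convert': P(A) = 0.25·0.2500 / (0.25·0.2500 + 0.1·0.7500) ≈ 0.4545
After 'converts': P(A) = 0.75·0.4545 / (0.75·0.4545 + 0.9·0.5455) ≈ 0.4098
After 'does not convert': P(A) = 0.25·0.4098 / (0.25·0.4098 + 0.1·0.5902) ≈ 0.6345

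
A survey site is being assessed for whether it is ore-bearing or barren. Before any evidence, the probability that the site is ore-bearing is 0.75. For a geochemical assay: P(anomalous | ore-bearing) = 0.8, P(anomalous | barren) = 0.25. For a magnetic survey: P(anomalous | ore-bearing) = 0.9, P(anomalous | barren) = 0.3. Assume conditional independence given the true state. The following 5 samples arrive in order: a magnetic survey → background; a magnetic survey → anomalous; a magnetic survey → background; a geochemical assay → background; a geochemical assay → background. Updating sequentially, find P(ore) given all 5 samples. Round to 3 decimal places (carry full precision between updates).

After a magnetic survey='background': P(ore) = 0.1·0.7500 / (0.1·0.7500 + 0.7·0.2500) ≈ 0.3000
After a magnetic survey='anomalous': P(ore) = 0.9·0.3000 / (0.9·0.3000 + 0.3·0.7000) ≈ 0.5625
After a magnetic survey='background': P(ore) = 0.1·0.5625 / (0.1·0.5625 + 0.7·0.4375) ≈ 0.1552
After a geochemical assay='background': P(ore) = 0.2·0.1552 / (0.2·0.1552 + 0.75·0.8448) ≈ 0.0467
After a geochemical assay='background': P(ore) = 0.2·0.0467 / (0.2·0.0467 + 0.75·0.9533) ≈ 0.0129

0.013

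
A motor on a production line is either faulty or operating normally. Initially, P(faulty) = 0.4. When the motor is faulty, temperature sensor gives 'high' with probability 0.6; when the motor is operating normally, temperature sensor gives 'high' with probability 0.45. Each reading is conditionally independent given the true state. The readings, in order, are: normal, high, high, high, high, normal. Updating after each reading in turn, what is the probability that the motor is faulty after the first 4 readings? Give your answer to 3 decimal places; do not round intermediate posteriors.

0.535

After 'normal': P(faulty) = 0.4·0.4000 / (0.4·0.4000 + 0.55·0.6000) ≈ 0.3265
After 'high': P(faulty) = 0.6·0.3265 / (0.6·0.3265 + 0.45·0.6735) ≈ 0.3926
After 'high': P(faulty) = 0.6·0.3926 / (0.6·0.3926 + 0.45·0.6074) ≈ 0.4629
After 'high': P(faulty) = 0.6·0.4629 / (0.6·0.4629 + 0.45·0.5371) ≈ 0.5347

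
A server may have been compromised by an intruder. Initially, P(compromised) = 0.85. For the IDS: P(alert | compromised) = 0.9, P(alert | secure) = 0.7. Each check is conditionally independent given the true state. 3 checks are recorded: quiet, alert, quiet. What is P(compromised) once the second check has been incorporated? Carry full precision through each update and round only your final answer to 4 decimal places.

0.7083

After 'quiet': P(compromised) = 0.1·0.8500 / (0.1·0.8500 + 0.3·0.1500) ≈ 0.6538
After 'alert': P(compromised) = 0.9·0.6538 / (0.9·0.6538 + 0.7·0.3462) ≈ 0.7083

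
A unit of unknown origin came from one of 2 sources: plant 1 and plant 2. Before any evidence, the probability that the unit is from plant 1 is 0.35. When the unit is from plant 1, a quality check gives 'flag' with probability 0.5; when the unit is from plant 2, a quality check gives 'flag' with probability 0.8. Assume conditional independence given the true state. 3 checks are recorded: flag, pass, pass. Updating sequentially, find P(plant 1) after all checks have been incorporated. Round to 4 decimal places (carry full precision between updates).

0.6778

Each posterior becomes the prior for the next update.
After 'flag': P(plant 1) = 0.5·0.3500 / (0.5·0.3500 + 0.8·0.6500) ≈ 0.2518
After 'pass': P(plant 1) = 0.5·0.2518 / (0.5·0.2518 + 0.2·0.7482) ≈ 0.4569
After 'pass': P(plant 1) = 0.5·0.4569 / (0.5·0.4569 + 0.2·0.5431) ≈ 0.6778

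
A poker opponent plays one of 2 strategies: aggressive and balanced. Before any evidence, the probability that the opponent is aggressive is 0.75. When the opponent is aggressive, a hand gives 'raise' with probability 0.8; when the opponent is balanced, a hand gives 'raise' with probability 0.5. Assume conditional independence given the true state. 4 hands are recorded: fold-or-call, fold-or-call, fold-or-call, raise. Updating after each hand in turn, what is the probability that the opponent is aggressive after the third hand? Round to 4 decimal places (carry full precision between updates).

After 'fold-or-call': P(aggressive) = 0.2·0.7500 / (0.2·0.7500 + 0.5·0.2500) ≈ 0.5455
After 'fold-or-call': P(aggressive) = 0.2·0.5455 / (0.2·0.5455 + 0.5·0.4545) ≈ 0.3243
After 'fold-or-call': P(aggressive) = 0.2·0.3243 / (0.2·0.3243 + 0.5·0.6757) ≈ 0.1611

0.1611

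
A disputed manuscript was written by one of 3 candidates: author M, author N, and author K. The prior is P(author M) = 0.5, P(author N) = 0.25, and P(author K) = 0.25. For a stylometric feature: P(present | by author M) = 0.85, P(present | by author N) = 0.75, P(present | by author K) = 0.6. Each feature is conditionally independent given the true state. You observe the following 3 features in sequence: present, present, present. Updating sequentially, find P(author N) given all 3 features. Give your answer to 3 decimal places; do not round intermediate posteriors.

0.226

After 'present': normaliser = 0.85·0.5000 + 0.75·0.2500 + 0.6·0.2500; P(author M) ≈ 0.5574, P(author N) ≈ 0.2459, P(author K) ≈ 0.1967
After 'present': normaliser = 0.85·0.5574 + 0.75·0.2459 + 0.6·0.1967; P(author M) ≈ 0.6103, P(author N) ≈ 0.2376, P(author K) ≈ 0.1521
After 'present': normaliser = 0.85·0.6103 + 0.75·0.2376 + 0.6·0.1521; P(author M) ≈ 0.6582, P(author N) ≈ 0.2261, P(author K) ≈ 0.1157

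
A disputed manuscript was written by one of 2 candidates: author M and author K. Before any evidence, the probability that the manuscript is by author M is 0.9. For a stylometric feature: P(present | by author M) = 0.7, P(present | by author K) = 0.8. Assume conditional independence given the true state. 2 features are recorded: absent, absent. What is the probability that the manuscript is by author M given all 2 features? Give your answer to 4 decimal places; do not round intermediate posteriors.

0.9529

After 'absent': P(author M) = 0.3·0.9000 / (0.3·0.9000 + 0.2·0.1000) ≈ 0.9310
After 'absent': P(author M) = 0.3·0.9310 / (0.3·0.9310 + 0.2·0.0690) ≈ 0.9529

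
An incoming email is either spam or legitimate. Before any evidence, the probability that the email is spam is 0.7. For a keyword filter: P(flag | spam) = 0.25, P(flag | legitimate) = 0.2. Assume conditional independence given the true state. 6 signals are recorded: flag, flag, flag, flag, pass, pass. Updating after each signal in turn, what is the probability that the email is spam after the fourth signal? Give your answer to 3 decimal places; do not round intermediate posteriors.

Each posterior becomes the prior for the next update.
After 'flag': P(spam) = 0.25·0.7000 / (0.25·0.7000 + 0.2·0.3000) ≈ 0.7447
After 'flag': P(spam) = 0.25·0.7447 / (0.25·0.7447 + 0.2·0.2553) ≈ 0.7848
After 'flag': P(spam) = 0.25·0.7848 / (0.25·0.7848 + 0.2·0.2152) ≈ 0.8201
After 'flag': P(spam) = 0.25·0.8201 / (0.25·0.8201 + 0.2·0.1799) ≈ 0.8507

0.851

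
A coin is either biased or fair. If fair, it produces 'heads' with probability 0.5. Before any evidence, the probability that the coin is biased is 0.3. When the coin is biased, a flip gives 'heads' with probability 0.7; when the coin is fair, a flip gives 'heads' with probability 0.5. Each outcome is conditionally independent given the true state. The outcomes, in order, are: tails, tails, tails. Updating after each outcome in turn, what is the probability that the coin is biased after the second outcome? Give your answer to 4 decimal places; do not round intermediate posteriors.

0.1337

After 'tails': P(biased) = 0.3·0.3000 / (0.3·0.3000 + 0.5·0.7000) ≈ 0.2045
After 'tails': P(biased) = 0.3·0.2045 / (0.3·0.2045 + 0.5·0.7955) ≈ 0.1337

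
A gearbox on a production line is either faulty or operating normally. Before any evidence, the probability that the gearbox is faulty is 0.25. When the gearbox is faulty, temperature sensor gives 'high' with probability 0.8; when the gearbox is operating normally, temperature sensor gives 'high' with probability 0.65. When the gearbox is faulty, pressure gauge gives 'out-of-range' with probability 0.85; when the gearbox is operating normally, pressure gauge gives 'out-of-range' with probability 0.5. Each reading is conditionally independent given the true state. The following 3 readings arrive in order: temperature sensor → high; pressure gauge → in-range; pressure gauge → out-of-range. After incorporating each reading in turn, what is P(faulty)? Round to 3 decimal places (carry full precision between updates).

Apply Bayes' rule sequentially, carrying P(faulty) forward.
After temperature sensor='high': P(faulty) = 0.8·0.2500 / (0.8·0.2500 + 0.65·0.7500) ≈ 0.2909
After pressure gauge='in-range': P(faulty) = 0.15·0.2909 / (0.15·0.2909 + 0.5·0.7091) ≈ 0.1096
After pressure gauge='out-of-range': P(faulty) = 0.85·0.1096 / (0.85·0.1096 + 0.5·0.8904) ≈ 0.1730

0.173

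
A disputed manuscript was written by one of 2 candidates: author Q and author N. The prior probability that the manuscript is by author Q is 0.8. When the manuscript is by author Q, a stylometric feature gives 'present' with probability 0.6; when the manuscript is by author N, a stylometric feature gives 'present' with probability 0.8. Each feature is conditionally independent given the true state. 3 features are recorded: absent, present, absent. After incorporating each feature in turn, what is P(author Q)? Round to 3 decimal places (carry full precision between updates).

Each posterior becomes the prior for the next update.
After 'absent': P(author Q) = 0.4·0.8000 / (0.4·0.8000 + 0.2·0.2000) ≈ 0.8889
After 'present': P(author Q) = 0.6·0.8889 / (0.6·0.8889 + 0.8·0.1111) ≈ 0.8571
After 'absent': P(author Q) = 0.4·0.8571 / (0.4·0.8571 + 0.2·0.1429) ≈ 0.9231

0.923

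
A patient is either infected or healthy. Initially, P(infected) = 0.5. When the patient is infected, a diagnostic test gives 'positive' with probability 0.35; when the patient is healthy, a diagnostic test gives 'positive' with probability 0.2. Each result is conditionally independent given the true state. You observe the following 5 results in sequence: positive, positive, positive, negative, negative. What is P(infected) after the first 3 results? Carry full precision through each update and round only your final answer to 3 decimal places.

0.843

After 'positive': P(infected) = 0.35·0.5000 / (0.35·0.5000 + 0.2·0.5000) ≈ 0.6364
After 'positive': P(infected) = 0.35·0.6364 / (0.35·0.6364 + 0.2·0.3636) ≈ 0.7538
After 'positive': P(infected) = 0.35·0.7538 / (0.35·0.7538 + 0.2·0.2462) ≈ 0.8428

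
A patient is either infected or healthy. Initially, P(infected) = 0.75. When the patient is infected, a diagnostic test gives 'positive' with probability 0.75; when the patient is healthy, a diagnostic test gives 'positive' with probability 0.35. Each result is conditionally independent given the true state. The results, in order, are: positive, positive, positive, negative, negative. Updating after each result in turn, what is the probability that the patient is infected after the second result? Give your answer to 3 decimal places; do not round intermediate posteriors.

0.932

Apply Bayes' rule sequentially, carrying P(infected) forward.
After 'positive': P(infected) = 0.75·0.7500 / (0.75·0.7500 + 0.35·0.2500) ≈ 0.8654
After 'positive': P(infected) = 0.75·0.8654 / (0.75·0.8654 + 0.35·0.1346) ≈ 0.9323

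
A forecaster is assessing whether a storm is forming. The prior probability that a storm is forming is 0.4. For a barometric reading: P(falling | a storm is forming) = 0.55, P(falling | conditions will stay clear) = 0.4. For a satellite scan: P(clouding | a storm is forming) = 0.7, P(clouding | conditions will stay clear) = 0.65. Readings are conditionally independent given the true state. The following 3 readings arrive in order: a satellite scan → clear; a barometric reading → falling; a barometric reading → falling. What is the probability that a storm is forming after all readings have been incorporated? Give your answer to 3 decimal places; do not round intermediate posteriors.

Apply Bayes' rule sequentially, carrying P(storm) forward.
After a satellite scan='clear': P(storm) = 0.3·0.4000 / (0.3·0.4000 + 0.35·0.6000) ≈ 0.3636
After a barometric reading='falling': P(storm) = 0.55·0.3636 / (0.55·0.3636 + 0.4·0.6364) ≈ 0.4400
After a barometric reading='falling': P(storm) = 0.55·0.4400 / (0.55·0.4400 + 0.4·0.5600) ≈ 0.5193

0.519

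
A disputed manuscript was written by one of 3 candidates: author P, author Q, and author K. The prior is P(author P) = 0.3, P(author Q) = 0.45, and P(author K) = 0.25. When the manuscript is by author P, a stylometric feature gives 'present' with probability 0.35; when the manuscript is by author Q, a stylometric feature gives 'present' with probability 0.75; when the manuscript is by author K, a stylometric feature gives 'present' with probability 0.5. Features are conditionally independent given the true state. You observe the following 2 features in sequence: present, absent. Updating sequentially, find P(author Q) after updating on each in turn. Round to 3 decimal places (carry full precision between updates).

After 'present': normaliser = 0.35·0.3000 + 0.75·0.4500 + 0.5·0.2500; P(author P) ≈ 0.1850, P(author Q) ≈ 0.5947, P(author K) ≈ 0.2203
After 'absent': normaliser = 0.65·0.1850 + 0.25·0.5947 + 0.5·0.2203; P(author P) ≈ 0.3173, P(author Q) ≈ 0.3922, P(author K) ≈ 0.2905

0.392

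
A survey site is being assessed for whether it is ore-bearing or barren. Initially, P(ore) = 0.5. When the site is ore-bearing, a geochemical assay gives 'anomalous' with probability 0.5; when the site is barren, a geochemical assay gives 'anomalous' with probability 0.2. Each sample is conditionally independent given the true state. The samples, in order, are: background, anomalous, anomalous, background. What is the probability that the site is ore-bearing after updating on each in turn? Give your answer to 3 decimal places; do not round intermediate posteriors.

After 'background': P(ore) = 0.5·0.5000 / (0.5·0.5000 + 0.8·0.5000) ≈ 0.3846
After 'anomalous': P(ore) = 0.5·0.3846 / (0.5·0.3846 + 0.2·0.6154) ≈ 0.6098
After 'anomalous': P(ore) = 0.5·0.6098 / (0.5·0.6098 + 0.2·0.3902) ≈ 0.7962
After 'background': P(ore) = 0.5·0.7962 / (0.5·0.7962 + 0.8·0.2038) ≈ 0.7094

0.709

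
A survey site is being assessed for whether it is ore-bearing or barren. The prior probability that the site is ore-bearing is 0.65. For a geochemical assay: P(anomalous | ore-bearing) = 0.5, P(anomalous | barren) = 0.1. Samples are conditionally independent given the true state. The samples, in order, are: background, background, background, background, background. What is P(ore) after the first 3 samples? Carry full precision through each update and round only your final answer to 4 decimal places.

After 'background': P(ore) = 0.5·0.6500 / (0.5·0.6500 + 0.9·0.3500) ≈ 0.5078
After 'background': P(ore) = 0.5·0.5078 / (0.5·0.5078 + 0.9·0.4922) ≈ 0.3643
After 'background': P(ore) = 0.5·0.3643 / (0.5·0.3643 + 0.9·0.6357) ≈ 0.2415

0.2415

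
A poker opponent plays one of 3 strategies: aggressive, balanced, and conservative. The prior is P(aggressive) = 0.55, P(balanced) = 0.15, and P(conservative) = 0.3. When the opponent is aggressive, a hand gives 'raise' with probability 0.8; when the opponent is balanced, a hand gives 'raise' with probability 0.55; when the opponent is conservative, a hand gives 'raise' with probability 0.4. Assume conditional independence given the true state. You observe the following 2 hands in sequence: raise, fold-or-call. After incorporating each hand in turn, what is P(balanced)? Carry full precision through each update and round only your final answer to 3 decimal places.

0.188

After 'raise': normaliser = 0.8·0.5500 + 0.55·0.1500 + 0.4·0.3000; P(aggressive) ≈ 0.6848, P(balanced) ≈ 0.1284, P(conservative) ≈ 0.1868
After 'fold-or-call': normaliser = 0.2·0.6848 + 0.45·0.1284 + 0.6·0.1868; P(aggressive) ≈ 0.4464, P(balanced) ≈ 0.1883, P(conservative) ≈ 0.3653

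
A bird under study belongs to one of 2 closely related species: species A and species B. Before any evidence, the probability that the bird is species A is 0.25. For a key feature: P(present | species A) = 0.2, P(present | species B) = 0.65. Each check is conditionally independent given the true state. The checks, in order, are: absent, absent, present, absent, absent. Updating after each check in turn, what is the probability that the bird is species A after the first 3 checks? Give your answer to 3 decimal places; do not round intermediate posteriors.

After 'absent': P(species A) = 0.8·0.2500 / (0.8·0.2500 + 0.35·0.7500) ≈ 0.4324
After 'absent': P(species A) = 0.8·0.4324 / (0.8·0.4324 + 0.35·0.5676) ≈ 0.6352
After 'present': P(species A) = 0.2·0.6352 / (0.2·0.6352 + 0.65·0.3648) ≈ 0.3489

0.349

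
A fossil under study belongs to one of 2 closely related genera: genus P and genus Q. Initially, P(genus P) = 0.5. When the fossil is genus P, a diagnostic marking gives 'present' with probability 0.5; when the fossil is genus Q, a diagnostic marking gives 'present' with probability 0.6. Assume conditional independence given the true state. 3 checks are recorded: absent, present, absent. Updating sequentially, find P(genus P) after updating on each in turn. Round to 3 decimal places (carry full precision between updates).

After 'absent': P(genus P) = 0.5·0.5000 / (0.5·0.5000 + 0.4·0.5000) ≈ 0.5556
After 'present': P(genus P) = 0.5·0.5556 / (0.5·0.5556 + 0.6·0.4444) ≈ 0.5102
After 'absent': P(genus P) = 0.5·0.5102 / (0.5·0.5102 + 0.4·0.4898) ≈ 0.5656

0.566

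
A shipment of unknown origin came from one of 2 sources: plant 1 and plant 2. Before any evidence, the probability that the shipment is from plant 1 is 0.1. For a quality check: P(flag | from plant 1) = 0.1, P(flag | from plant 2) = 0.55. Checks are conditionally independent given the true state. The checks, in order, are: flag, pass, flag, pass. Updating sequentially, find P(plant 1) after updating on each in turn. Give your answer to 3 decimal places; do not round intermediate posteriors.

After 'flag': P(plant 1) = 0.1·0.1000 / (0.1·0.1000 + 0.55·0.9000) ≈ 0.0198
After 'pass': P(plant 1) = 0.9·0.0198 / (0.9·0.0198 + 0.45·0.9802) ≈ 0.0388
After 'flag': P(plant 1) = 0.1·0.0388 / (0.1·0.0388 + 0.55·0.9612) ≈ 0.0073
After 'pass': P(plant 1) = 0.9·0.0073 / (0.9·0.0073 + 0.45·0.9927) ≈ 0.0145

0.014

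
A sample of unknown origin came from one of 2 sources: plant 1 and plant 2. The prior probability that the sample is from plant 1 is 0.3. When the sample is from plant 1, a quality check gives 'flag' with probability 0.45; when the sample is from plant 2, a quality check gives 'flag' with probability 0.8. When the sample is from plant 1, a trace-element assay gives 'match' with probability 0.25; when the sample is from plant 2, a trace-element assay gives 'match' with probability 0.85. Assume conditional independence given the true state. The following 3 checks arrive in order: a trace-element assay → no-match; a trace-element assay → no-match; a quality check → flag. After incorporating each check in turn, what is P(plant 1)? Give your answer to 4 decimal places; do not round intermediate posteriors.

0.8577

After a trace-element assay='no-match': P(plant 1) = 0.75·0.3000 / (0.75·0.3000 + 0.15·0.7000) ≈ 0.6818
After a trace-element assay='no-match': P(plant 1) = 0.75·0.6818 / (0.75·0.6818 + 0.15·0.3182) ≈ 0.9146
After a quality check='flag': P(plant 1) = 0.45·0.9146 / (0.45·0.9146 + 0.8·0.0854) ≈ 0.8577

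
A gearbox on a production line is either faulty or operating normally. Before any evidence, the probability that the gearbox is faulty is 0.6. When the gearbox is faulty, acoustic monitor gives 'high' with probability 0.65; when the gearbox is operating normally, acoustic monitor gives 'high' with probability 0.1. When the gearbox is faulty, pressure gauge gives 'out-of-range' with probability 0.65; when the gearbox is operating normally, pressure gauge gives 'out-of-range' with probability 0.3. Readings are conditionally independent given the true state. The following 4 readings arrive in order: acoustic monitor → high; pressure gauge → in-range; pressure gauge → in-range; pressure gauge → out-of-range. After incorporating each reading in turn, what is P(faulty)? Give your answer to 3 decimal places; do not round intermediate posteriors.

0.841

After acoustic monitor='high': P(faulty) = 0.65·0.6000 / (0.65·0.6000 + 0.1·0.4000) ≈ 0.9070
After pressure gauge='in-range': P(faulty) = 0.35·0.9070 / (0.35·0.9070 + 0.7·0.0930) ≈ 0.8298
After pressure gauge='in-range': P(faulty) = 0.35·0.8298 / (0.35·0.8298 + 0.7·0.1702) ≈ 0.7091
After pressure gauge='out-of-range': P(faulty) = 0.65·0.7091 / (0.65·0.7091 + 0.3·0.2909) ≈ 0.8408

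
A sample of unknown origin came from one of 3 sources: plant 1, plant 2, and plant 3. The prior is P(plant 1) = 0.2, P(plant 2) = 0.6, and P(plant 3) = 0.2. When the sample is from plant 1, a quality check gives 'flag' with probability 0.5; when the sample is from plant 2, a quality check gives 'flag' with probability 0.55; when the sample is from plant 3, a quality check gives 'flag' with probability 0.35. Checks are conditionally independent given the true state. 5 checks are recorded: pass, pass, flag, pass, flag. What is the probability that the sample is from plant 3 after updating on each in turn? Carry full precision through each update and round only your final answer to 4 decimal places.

After 'pass': normaliser = 0.5·0.2000 + 0.45·0.6000 + 0.65·0.2000; P(plant 1) ≈ 0.2000, P(plant 2) ≈ 0.5400, P(plant 3) ≈ 0.2600
After 'pass': normaliser = 0.5·0.2000 + 0.45·0.5400 + 0.65·0.2600; P(plant 1) ≈ 0.1953, P(plant 2) ≈ 0.4746, P(plant 3) ≈ 0.3301
After 'flag': normaliser = 0.5·0.1953 + 0.55·0.4746 + 0.35·0.3301; P(plant 1) ≈ 0.2059, P(plant 2) ≈ 0.5505, P(plant 3) ≈ 0.2436
After 'pass': normaliser = 0.5·0.2059 + 0.45·0.5505 + 0.65·0.2436; P(plant 1) ≈ 0.2023, P(plant 2) ≈ 0.4866, P(plant 3) ≈ 0.3111
After 'flag': normaliser = 0.5·0.2023 + 0.55·0.4866 + 0.35·0.3111; P(plant 1) ≈ 0.2117, P(plant 2) ≈ 0.5603, P(plant 3) ≈ 0.2279

0.2279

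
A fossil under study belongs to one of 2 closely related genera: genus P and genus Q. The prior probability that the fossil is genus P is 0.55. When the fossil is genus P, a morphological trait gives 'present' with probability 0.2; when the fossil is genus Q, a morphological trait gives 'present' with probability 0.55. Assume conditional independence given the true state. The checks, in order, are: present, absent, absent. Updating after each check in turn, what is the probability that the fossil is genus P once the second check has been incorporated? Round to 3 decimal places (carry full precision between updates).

0.441

Apply Bayes' rule sequentially, carrying P(genus P) forward.
After 'present': P(genus P) = 0.2·0.5500 / (0.2·0.5500 + 0.55·0.4500) ≈ 0.3077
After 'absent': P(genus P) = 0.8·0.3077 / (0.8·0.3077 + 0.45·0.6923) ≈ 0.4414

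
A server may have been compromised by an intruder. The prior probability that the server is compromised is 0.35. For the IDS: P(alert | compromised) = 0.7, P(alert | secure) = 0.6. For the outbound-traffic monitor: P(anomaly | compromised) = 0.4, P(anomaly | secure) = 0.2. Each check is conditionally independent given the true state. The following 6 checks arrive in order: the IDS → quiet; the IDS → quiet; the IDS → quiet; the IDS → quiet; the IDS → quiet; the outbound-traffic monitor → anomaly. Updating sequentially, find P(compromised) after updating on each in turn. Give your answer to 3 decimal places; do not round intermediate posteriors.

0.204

After the IDS='quiet': P(compromised) = 0.3·0.3500 / (0.3·0.3500 + 0.4·0.6500) ≈ 0.2877
After the IDS='quiet': P(compromised) = 0.3·0.2877 / (0.3·0.2877 + 0.4·0.7123) ≈ 0.2325
After the IDS='quiet': P(compromised) = 0.3·0.2325 / (0.3·0.2325 + 0.4·0.7675) ≈ 0.1851
After the IDS='quiet': P(compromised) = 0.3·0.1851 / (0.3·0.1851 + 0.4·0.8149) ≈ 0.1456
After the IDS='quiet': P(compromised) = 0.3·0.1456 / (0.3·0.1456 + 0.4·0.8544) ≈ 0.1133
After the outbound-traffic monitor='anomaly': P(compromised) = 0.4·0.1133 / (0.4·0.1133 + 0.2·0.8867) ≈ 0.2035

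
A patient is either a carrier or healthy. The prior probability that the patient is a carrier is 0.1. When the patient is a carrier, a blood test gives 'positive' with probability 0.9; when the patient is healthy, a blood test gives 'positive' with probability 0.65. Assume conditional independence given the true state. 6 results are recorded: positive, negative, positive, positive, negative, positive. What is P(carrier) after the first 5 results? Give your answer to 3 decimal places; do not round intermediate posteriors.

Each posterior becomes the prior for the next update.
After 'positive': P(carrier) = 0.9·0.1000 / (0.9·0.1000 + 0.65·0.9000) ≈ 0.1333
After 'negative': P(carrier) = 0.1·0.1333 / (0.1·0.1333 + 0.35·0.8667) ≈ 0.0421
After 'positive': P(carrier) = 0.9·0.0421 / (0.9·0.0421 + 0.65·0.9579) ≈ 0.0574
After 'positive': P(carrier) = 0.9·0.0574 / (0.9·0.0574 + 0.65·0.9426) ≈ 0.0777
After 'negative': P(carrier) = 0.1·0.0777 / (0.1·0.0777 + 0.35·0.9223) ≈ 0.0235

0.024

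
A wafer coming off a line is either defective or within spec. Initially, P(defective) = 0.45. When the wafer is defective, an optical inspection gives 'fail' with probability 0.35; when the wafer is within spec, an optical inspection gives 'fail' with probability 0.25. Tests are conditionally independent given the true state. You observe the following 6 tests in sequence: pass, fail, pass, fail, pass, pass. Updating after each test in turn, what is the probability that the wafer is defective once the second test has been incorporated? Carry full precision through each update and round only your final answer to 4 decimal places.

After 'pass': P(defective) = 0.65·0.4500 / (0.65·0.4500 + 0.75·0.5500) ≈ 0.4149
After 'fail': P(defective) = 0.35·0.4149 / (0.35·0.4149 + 0.25·0.5851) ≈ 0.4982

0.4982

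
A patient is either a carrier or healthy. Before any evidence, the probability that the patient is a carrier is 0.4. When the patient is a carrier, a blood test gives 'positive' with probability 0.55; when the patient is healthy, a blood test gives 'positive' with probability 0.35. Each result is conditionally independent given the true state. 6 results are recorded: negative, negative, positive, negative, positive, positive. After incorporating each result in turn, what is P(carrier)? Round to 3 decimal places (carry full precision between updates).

0.462

After 'negative': P(carrier) = 0.45·0.4000 / (0.45·0.4000 + 0.65·0.6000) ≈ 0.3158
After 'negative': P(carrier) = 0.45·0.3158 / (0.45·0.3158 + 0.65·0.6842) ≈ 0.2422
After 'positive': P(carrier) = 0.55·0.2422 / (0.55·0.2422 + 0.35·0.7578) ≈ 0.3343
After 'negative': P(carrier) = 0.45·0.3343 / (0.45·0.3343 + 0.65·0.6657) ≈ 0.2579
After 'positive': P(carrier) = 0.55·0.2579 / (0.55·0.2579 + 0.35·0.7421) ≈ 0.3533
After 'positive': P(carrier) = 0.55·0.3533 / (0.55·0.3533 + 0.35·0.6467) ≈ 0.4619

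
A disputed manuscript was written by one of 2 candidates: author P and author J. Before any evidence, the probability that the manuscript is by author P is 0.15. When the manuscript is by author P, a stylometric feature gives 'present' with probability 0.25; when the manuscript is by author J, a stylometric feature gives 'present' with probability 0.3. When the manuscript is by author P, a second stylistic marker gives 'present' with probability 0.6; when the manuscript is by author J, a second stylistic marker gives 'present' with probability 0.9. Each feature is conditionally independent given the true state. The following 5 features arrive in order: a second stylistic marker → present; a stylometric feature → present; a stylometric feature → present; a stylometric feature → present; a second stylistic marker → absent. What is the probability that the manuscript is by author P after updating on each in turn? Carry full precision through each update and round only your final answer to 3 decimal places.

After a second stylistic marker='present': P(author P) = 0.6·0.1500 / (0.6·0.1500 + 0.9·0.8500) ≈ 0.1053
After a stylometric feature='present': P(author P) = 0.25·0.1053 / (0.25·0.1053 + 0.3·0.8947) ≈ 0.0893
After a stylometric feature='present': P(author P) = 0.25·0.0893 / (0.25·0.0893 + 0.3·0.9107) ≈ 0.0755
After a stylometric feature='present': P(author P) = 0.25·0.0755 / (0.25·0.0755 + 0.3·0.9245) ≈ 0.0637
After a second stylistic marker='absent': P(author P) = 0.4·0.0637 / (0.4·0.0637 + 0.1·0.9363) ≈ 0.2140

0.214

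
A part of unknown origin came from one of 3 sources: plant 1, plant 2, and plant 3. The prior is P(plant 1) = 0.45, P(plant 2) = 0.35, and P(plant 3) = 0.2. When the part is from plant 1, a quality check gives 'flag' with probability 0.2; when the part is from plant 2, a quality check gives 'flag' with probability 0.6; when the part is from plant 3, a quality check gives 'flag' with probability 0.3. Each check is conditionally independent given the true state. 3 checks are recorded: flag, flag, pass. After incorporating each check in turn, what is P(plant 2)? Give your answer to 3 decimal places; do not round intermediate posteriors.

0.651

After 'flag': normaliser = 0.2·0.4500 + 0.6·0.3500 + 0.3·0.2000; P(plant 1) ≈ 0.2500, P(plant 2) ≈ 0.5833, P(plant 3) ≈ 0.1667
After 'flag': normaliser = 0.2·0.2500 + 0.6·0.5833 + 0.3·0.1667; P(plant 1) ≈ 0.1111, P(plant 2) ≈ 0.7778, P(plant 3) ≈ 0.1111
After 'pass': normaliser = 0.8·0.1111 + 0.4·0.7778 + 0.7·0.1111; P(plant 1) ≈ 0.1860, P(plant 2) ≈ 0.6512, P(plant 3) ≈ 0.1628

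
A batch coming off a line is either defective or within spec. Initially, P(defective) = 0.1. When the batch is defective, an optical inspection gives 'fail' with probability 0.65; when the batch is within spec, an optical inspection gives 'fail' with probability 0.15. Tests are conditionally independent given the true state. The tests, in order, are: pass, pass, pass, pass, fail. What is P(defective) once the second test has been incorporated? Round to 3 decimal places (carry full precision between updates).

After 'pass': P(defective) = 0.35·0.1000 / (0.35·0.1000 + 0.85·0.9000) ≈ 0.0437
After 'pass': P(defective) = 0.35·0.0437 / (0.35·0.0437 + 0.85·0.9563) ≈ 0.0185

0.018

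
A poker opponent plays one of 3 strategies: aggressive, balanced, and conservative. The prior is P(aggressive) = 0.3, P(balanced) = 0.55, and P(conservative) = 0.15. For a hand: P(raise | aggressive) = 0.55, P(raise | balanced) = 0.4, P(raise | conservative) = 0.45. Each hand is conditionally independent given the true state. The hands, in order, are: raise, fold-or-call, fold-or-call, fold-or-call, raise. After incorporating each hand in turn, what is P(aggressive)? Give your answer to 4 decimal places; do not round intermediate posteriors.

0.2558

After 'raise': normaliser = 0.55·0.3000 + 0.4·0.5500 + 0.45·0.1500; P(aggressive) ≈ 0.3646, P(balanced) ≈ 0.4862, P(conservative) ≈ 0.1492
After 'fold-or-call': normaliser = 0.45·0.3646 + 0.6·0.4862 + 0.55·0.1492; P(aggressive) ≈ 0.3051, P(balanced) ≈ 0.5424, P(conservative) ≈ 0.1525
After 'fold-or-call': normaliser = 0.45·0.3051 + 0.6·0.5424 + 0.55·0.1525; P(aggressive) ≈ 0.2512, P(balanced) ≈ 0.5953, P(conservative) ≈ 0.1535
After 'fold-or-call': normaliser = 0.45·0.2512 + 0.6·0.5953 + 0.55·0.1535; P(aggressive) ≈ 0.2038, P(balanced) ≈ 0.6440, P(conservative) ≈ 0.1522
After 'raise': normaliser = 0.55·0.2038 + 0.4·0.6440 + 0.45·0.1522; P(aggressive) ≈ 0.2558, P(balanced) ≈ 0.5879, P(conservative) ≈ 0.1563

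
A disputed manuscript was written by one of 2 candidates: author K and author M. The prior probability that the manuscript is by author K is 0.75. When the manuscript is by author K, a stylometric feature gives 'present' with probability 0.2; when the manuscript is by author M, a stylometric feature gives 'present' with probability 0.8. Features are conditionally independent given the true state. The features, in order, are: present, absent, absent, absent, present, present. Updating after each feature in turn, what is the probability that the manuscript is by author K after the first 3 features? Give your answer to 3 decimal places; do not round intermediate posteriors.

After 'present': P(author K) = 0.2·0.7500 / (0.2·0.7500 + 0.8·0.2500) ≈ 0.4286
After 'absent': P(author K) = 0.8·0.4286 / (0.8·0.4286 + 0.2·0.5714) ≈ 0.7500
After 'absent': P(author K) = 0.8·0.7500 / (0.8·0.7500 + 0.2·0.2500) ≈ 0.9231

0.923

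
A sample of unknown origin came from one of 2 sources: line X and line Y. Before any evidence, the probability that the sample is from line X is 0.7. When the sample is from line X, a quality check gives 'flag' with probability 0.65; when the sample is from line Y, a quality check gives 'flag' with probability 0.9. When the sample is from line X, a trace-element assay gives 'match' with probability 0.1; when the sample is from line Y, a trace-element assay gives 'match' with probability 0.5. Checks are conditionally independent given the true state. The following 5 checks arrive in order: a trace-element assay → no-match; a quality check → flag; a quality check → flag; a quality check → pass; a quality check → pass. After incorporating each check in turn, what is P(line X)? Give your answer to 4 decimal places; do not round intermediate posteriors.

After a trace-element assay='no-match': P(line X) = 0.9·0.7000 / (0.9·0.7000 + 0.5·0.3000) ≈ 0.8077
After a quality check='flag': P(line X) = 0.65·0.8077 / (0.65·0.8077 + 0.9·0.1923) ≈ 0.7521
After a quality check='flag': P(line X) = 0.65·0.7521 / (0.65·0.7521 + 0.9·0.2479) ≈ 0.6866
After a quality check='pass': P(line X) = 0.35·0.6866 / (0.35·0.6866 + 0.1·0.3134) ≈ 0.8846
After a quality check='pass': P(line X) = 0.35·0.8846 / (0.35·0.8846 + 0.1·0.1154) ≈ 0.9641

0.9641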